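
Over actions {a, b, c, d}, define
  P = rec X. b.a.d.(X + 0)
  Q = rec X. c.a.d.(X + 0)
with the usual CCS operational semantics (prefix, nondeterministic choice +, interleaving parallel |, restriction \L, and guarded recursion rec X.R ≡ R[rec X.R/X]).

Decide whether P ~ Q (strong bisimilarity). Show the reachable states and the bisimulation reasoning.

LTS(P): 4 reachable states
  m0 = rec X. b.a.d.(X + 0) has moves -b-> m1
  m1 = a.d.((rec X. b.a.d.(X + 0)) + 0) has moves -a-> m2
  m2 = d.((rec X. b.a.d.(X + 0)) + 0) has moves -d-> m3
  m3 = (rec X. b.a.d.(X + 0)) + 0 has moves -b-> m1
LTS(Q): 4 reachable states
  n0 = rec X. c.a.d.(X + 0) has moves -c-> n1
  n1 = a.d.((rec X. c.a.d.(X + 0)) + 0) has moves -a-> n2
  n2 = d.((rec X. c.a.d.(X + 0)) + 0) has moves -d-> n3
  n3 = (rec X. c.a.d.(X + 0)) + 0 has moves -c-> n1
Coarsest stable partition (strong bisimilarity classes):
  B0 = {m0, m3}
  B1 = {m1}
  B2 = {m2}
  B3 = {n0, n3}
  B4 = {n1}
  B5 = {n2}
m0 ∈ B0, n0 ∈ B3 → different blocks

P ≁ Q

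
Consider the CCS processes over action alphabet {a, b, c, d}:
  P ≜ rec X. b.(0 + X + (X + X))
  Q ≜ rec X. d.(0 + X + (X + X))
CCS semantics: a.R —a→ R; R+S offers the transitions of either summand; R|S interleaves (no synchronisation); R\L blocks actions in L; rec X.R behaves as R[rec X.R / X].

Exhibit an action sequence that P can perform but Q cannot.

P's transition system — 2 states:
  u0 = rec X. b.(0 + X + (X + X)) → —b→ u1
  u1 = 0 + (rec X. b.(0 + X + (X + X))) + ((rec X. b.(0 + X + (X + X))) + (rec X. b.(0 + X + (X + X)))) → —b→ u1
Q's transition system — 2 states:
  v0 = rec X. d.(0 + X + (X + X)) → —d→ v1
  v1 = 0 + (rec X. d.(0 + X + (X + X))) + ((rec X. d.(0 + X + (X + X))) + (rec X. d.(0 + X + (X + X)))) → —d→ v1
Run σ = ⟨b⟩ on P: start {u0}
  [1] b ⇒ {u1}
  P completes σ.
Run σ = ⟨b⟩ on Q: start {v0}
  [1] b ⇒ no successor for Q

b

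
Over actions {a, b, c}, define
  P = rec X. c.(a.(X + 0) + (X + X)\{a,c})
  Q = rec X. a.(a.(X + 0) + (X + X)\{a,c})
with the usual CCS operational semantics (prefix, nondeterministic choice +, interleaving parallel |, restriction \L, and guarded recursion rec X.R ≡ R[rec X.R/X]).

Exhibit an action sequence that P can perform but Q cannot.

c

Reachable graph of P (3 states):
  p0 = rec X. c.(a.(X + 0) + (X + X)\{a,c}) → ··c··> p1
  p1 = a.((rec X. c.(a.(X + 0) + (X + X)\{a,c})) + 0) + ((rec X. c.(a.(X + 0) + (X + X)\{a,c})) + (rec X. c.(a.(X + 0) + (X + X)\{a,c})))\{a,c} → ··a··> p2
  p2 = (rec X. c.(a.(X + 0) + (X + X)\{a,c})) + 0 → ··c··> p1
Reachable graph of Q (3 states):
  q0 = rec X. a.(a.(X + 0) + (X + X)\{a,c}) → ··a··> q1
  q1 = a.((rec X. a.(a.(X + 0) + (X + X)\{a,c})) + 0) + ((rec X. a.(a.(X + 0) + (X + X)\{a,c})) + (rec X. a.(a.(X + 0) + (X + X)\{a,c})))\{a,c} → ··a··> q2
  q2 = (rec X. a.(a.(X + 0) + (X + X)\{a,c})) + 0 → ··a··> q1
Executing c from P (initial set {p0}):
  after c @ step 1: {p1}
  ✓ P
Executing c from Q (initial set {q0}):
  after c @ step 1: ∅ (Q stuck)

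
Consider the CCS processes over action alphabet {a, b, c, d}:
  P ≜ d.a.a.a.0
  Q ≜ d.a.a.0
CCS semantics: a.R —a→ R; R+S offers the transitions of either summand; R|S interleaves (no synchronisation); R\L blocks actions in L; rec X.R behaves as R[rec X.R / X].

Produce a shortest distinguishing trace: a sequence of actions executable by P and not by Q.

Reachable graph of P (5 states):
  p0 = d.a.a.a.0 | =d=> p1
  p1 = a.a.a.0 | =a=> p2
  p2 = a.a.0 | =a=> p3
  p3 = a.0 | =a=> p4
  p4 = 0 | deadlocked
Reachable graph of Q (4 states):
  q0 = d.a.a.0 | =d=> q1
  q1 = a.a.0 | =a=> q2
  q2 = a.0 | =a=> q3
  q3 = 0 | deadlocked
Executing daaa from P (initial set {p0}):
  step 1 (d): {p1}
  step 2 (a): {p2}
  step 3 (a): {p3}
  step 4 (a): {p4}
  — P admits the full trace.
Executing daaa from Q (initial set {q0}):
  step 1 (d): {q1}
  step 2 (a): {q2}
  step 3 (a): {q3}
  step 4 (a): ∅  — Q cannot continue

daaa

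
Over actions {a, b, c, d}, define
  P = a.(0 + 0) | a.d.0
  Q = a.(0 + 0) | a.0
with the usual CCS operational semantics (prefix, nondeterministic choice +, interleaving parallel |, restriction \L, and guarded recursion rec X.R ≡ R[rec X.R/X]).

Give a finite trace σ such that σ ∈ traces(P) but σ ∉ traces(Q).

P's transition system — 6 states:
  u0 = a.(0 + 0) | a.d.0 :: -a-> u1, -a-> u2
  u1 = (0 + 0) | a.d.0 :: -a-> u3
  u2 = a.(0 + 0) | d.0 :: -a-> u3, -d-> u4
  u3 = (0 + 0) | d.0 :: -d-> u5
  u4 = a.(0 + 0) | 0 :: -a-> u5
  u5 = (0 + 0) | 0 :: deadlocked
Q's transition system — 4 states:
  v0 = a.(0 + 0) | a.0 :: -a-> v1, -a-> v2
  v1 = (0 + 0) | a.0 :: -a-> v3
  v2 = a.(0 + 0) | 0 :: -a-> v3
  v3 = (0 + 0) | 0 :: deadlocked
Executing ad from P (initial set {u0}):
  step 1 (a): {u1, u2}
  step 2 (d): {u4}
  ✓ P
Executing ad from Q (initial set {v0}):
  step 1 (a): {v1, v2}
  step 2 (d): ∅ (Q stuck)

ad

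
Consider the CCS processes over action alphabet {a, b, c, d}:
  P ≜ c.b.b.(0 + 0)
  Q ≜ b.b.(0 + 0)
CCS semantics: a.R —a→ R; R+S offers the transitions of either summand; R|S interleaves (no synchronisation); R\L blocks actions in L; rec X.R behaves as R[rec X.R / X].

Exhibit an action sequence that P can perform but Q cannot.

c

LTS(P): 4 reachable states
  s0 = c.b.b.(0 + 0) ⊢ =c=> s1
  s1 = b.b.(0 + 0) ⊢ =b=> s2
  s2 = b.(0 + 0) ⊢ =b=> s3
  s3 = 0 + 0 ⊢ stopped
LTS(Q): 3 reachable states
  t0 = b.b.(0 + 0) ⊢ =b=> t1
  t1 = b.(0 + 0) ⊢ =b=> t2
  t2 = 0 + 0 ⊢ stopped
Trace ⟨c⟩ through P, begin at {s0}:
  after c @ step 1: {s1}
  — P admits the full trace.
Trace ⟨c⟩ through Q, begin at {t0}:
  after c @ step 1: ∅  — Q cannot continue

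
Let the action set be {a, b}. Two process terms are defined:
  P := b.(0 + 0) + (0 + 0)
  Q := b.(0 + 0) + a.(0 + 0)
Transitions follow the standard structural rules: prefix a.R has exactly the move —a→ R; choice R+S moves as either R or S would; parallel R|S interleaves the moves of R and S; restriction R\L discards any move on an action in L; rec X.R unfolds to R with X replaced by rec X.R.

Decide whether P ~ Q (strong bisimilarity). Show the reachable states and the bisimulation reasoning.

LTS(P): 2 reachable states
  p0 = b.(0 + 0) + (0 + 0) has moves —b→ p1
  p1 = 0 + 0 has moves (no moves)
LTS(Q): 2 reachable states
  q0 = b.(0 + 0) + a.(0 + 0) has moves —a→ q1, —b→ q1
  q1 = 0 + 0 has moves (no moves)
Partition-refinement fixed point:
  B0 = {p0}
  B1 = {p1, q1}
  B2 = {q0}
p0 ∈ B0, q0 ∈ B2 → different blocks

not bisimilar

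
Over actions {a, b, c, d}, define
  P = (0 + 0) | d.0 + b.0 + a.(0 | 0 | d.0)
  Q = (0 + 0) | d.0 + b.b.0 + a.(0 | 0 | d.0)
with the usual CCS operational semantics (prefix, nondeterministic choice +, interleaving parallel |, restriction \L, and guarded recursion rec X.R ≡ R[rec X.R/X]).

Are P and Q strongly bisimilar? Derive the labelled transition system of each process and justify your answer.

P's transition system — 5 states:
  p0 = (0 + 0) | d.0 + b.0 + a.(0 | 0 | d.0) :: -a-> p1, -b-> p2, -d-> p3
  p1 = 0 | 0 | d.0 :: -d-> p4
  p2 = 0 :: deadlocked
  p3 = (0 + 0) | 0 :: deadlocked
  p4 = 0 | 0 | 0 :: deadlocked
Q's transition system — 6 states:
  q0 = (0 + 0) | d.0 + b.b.0 + a.(0 | 0 | d.0) :: -a-> q1, -b-> q2, -d-> q3
  q1 = 0 | 0 | d.0 :: -d-> q4
  q2 = b.0 :: -b-> q5
  q3 = (0 + 0) | 0 :: deadlocked
  q4 = 0 | 0 | 0 :: deadlocked
  q5 = 0 :: deadlocked
Bisimilarity quotient blocks:
  B0 = {p0}
  B1 = {p1, q1}
  B2 = {p2, p3, p4, q3, q4, q5}
  B3 = {q0}
  B4 = {q2}
p0 ∈ B0, q0 ∈ B3 → different blocks

not bisimilar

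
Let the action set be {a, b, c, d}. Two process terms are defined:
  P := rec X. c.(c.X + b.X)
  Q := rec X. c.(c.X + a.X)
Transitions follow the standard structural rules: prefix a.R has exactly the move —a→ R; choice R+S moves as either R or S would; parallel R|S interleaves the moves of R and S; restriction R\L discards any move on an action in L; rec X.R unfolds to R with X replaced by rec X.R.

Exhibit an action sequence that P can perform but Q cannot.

LTS(P): 2 reachable states
  u0 = rec X. c.(c.X + b.X) :: —c→ u1
  u1 = c.(rec X. c.(c.X + b.X)) + b.(rec X. c.(c.X + b.X)) :: —b→ u0, —c→ u0
LTS(Q): 2 reachable states
  v0 = rec X. c.(c.X + a.X) :: —c→ v1
  v1 = c.(rec X. c.(c.X + a.X)) + a.(rec X. c.(c.X + a.X)) :: —a→ v0, —c→ v0
Run σ = ⟨cb⟩ on P: start {u0}
  after c @ step 1: {u1}
  after b @ step 2: {u0}
  — P admits the full trace.
Run σ = ⟨cb⟩ on Q: start {v0}
  after c @ step 1: {v1}
  after b @ step 2: ∅ (Q stuck)

cb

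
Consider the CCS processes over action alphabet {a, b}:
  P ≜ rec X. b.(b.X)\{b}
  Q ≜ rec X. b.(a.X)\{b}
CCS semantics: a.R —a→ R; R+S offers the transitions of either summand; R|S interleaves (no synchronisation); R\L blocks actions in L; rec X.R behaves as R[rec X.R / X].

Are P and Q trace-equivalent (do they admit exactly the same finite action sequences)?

Reachable graph of P (2 states):
  p0 = rec X. b.(b.X)\{b} :: -b-> p1
  p1 = (b.(rec X. b.(b.X)\{b}))\{b} :: ∅
Reachable graph of Q (3 states):
  q0 = rec X. b.(a.X)\{b} :: -b-> q1
  q1 = (a.(rec X. b.(a.X)\{b}))\{b} :: -a-> q2
  q2 = (rec X. b.(a.X)\{b})\{b} :: ∅
Trace ⟨ba⟩ through Q, begin at {q0}:
  after b @ step 1: {q1}
  after a @ step 2: {q2}
  — Q admits the full trace.
Trace ⟨ba⟩ through P, begin at {p0}:
  after b @ step 1: {p1}
  after a @ step 2: no successor for P

trace-distinct — witness ⟨ba⟩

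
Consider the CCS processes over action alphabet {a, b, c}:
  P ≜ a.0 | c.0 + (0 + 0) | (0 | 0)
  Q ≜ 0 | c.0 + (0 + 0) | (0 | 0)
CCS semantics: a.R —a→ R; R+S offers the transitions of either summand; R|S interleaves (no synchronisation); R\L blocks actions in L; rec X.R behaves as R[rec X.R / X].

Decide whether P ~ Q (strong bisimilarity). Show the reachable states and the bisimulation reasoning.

not bisimilar

P's transition system — 4 states:
  m0 = a.0 | c.0 + (0 + 0) | (0 | 0) ⊢ --a--▸ m1, --c--▸ m2
  m1 = 0 | c.0 ⊢ --c--▸ m3
  m2 = a.0 | 0 ⊢ --a--▸ m3
  m3 = 0 | 0 ⊢ ∅
Q's transition system — 2 states:
  n0 = 0 | c.0 + (0 + 0) | (0 | 0) ⊢ --c--▸ n1
  n1 = 0 | 0 ⊢ ∅
Bisimilarity quotient blocks:
  B0 = {m0}
  B1 = {m2}
  B2 = {m3, n1}
  B3 = {m1, n0}
m0 ∈ B0, n0 ∈ B3 → different blocks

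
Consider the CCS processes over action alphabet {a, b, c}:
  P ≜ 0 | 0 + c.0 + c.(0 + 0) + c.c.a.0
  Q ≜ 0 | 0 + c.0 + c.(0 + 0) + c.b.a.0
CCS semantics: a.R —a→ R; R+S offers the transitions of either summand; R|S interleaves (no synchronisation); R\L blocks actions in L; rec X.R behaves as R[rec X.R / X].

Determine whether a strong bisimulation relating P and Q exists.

not bisimilar

P's transition system — 5 states:
  s0 = 0 | 0 + c.0 + c.(0 + 0) + c.c.a.0 ⊢ ··c··> s1, ··c··> s2, ··c··> s3
  s1 = 0 ⊢ ∅
  s2 = 0 + 0 ⊢ ∅
  s3 = c.a.0 ⊢ ··c··> s4
  s4 = a.0 ⊢ ··a··> s1
Q's transition system — 5 states:
  t0 = 0 | 0 + c.0 + c.(0 + 0) + c.b.a.0 ⊢ ··c··> t1, ··c··> t2, ··c··> t3
  t1 = 0 ⊢ ∅
  t2 = 0 + 0 ⊢ ∅
  t3 = b.a.0 ⊢ ··b··> t4
  t4 = a.0 ⊢ ··a··> t1
Partition-refinement fixed point:
  B0 = {s0}
  B1 = {s3}
  B2 = {s4, t4}
  B3 = {s1, s2, t1, t2}
  B4 = {t0}
  B5 = {t3}
s0 ∈ B0, t0 ∈ B4 → different blocks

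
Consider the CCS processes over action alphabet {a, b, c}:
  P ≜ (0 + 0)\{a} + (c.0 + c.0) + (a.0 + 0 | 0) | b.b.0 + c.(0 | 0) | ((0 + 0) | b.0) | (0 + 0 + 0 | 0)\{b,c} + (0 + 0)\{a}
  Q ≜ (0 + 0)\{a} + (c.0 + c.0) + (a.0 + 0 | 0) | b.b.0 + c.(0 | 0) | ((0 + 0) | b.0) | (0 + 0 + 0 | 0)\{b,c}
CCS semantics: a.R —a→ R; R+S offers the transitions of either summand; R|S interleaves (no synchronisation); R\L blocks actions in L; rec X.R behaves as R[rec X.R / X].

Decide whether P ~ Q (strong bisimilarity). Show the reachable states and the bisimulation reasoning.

P's transition system — 10 states:
  u0 = (0 + 0)\{a} + (c.0 + c.0) + (a.0 + 0 | 0) | b.b.0 + c.(0 | 0) | ((0 + 0) | b.0) | (0 + 0 + 0 | 0)\{b,c} + (0 + 0)\{a} :: -a-> u1, -b-> u2, -b-> u3, -c-> u4, -c-> u5
  u1 = 0 | b.b.0 :: -b-> u6
  u2 = (a.0 + 0 | 0) | b.0 :: -a-> u6, -b-> u7
  u3 = c.(0 | 0) | ((0 + 0) | 0) | (0 + 0 + 0 | 0)\{b,c} :: -c-> u8
  u4 = 0 :: (no moves)
  u5 = 0 | 0 | ((0 + 0) | b.0) | (0 + 0 + 0 | 0)\{b,c} :: -b-> u8
  u6 = 0 | b.0 :: -b-> u9
  u7 = (a.0 + 0 | 0) | 0 :: -a-> u9
  u8 = 0 | 0 | ((0 + 0) | 0) | (0 + 0 + 0 | 0)\{b,c} :: (no moves)
  u9 = 0 | 0 :: (no moves)
Q's transition system — 10 states:
  v0 = (0 + 0)\{a} + (c.0 + c.0) + (a.0 + 0 | 0) | b.b.0 + c.(0 | 0) | ((0 + 0) | b.0) | (0 + 0 + 0 | 0)\{b,c} :: -a-> v1, -b-> v2, -b-> v3, -c-> v4, -c-> v5
  v1 = 0 | b.b.0 :: -b-> v6
  v2 = (a.0 + 0 | 0) | b.0 :: -a-> v6, -b-> v7
  v3 = c.(0 | 0) | ((0 + 0) | 0) | (0 + 0 + 0 | 0)\{b,c} :: -c-> v8
  v4 = 0 :: (no moves)
  v5 = 0 | 0 | ((0 + 0) | b.0) | (0 + 0 + 0 | 0)\{b,c} :: -b-> v8
  v6 = 0 | b.0 :: -b-> v9
  v7 = (a.0 + 0 | 0) | 0 :: -a-> v9
  v8 = 0 | 0 | ((0 + 0) | 0) | (0 + 0 + 0 | 0)\{b,c} :: (no moves)
  v9 = 0 | 0 :: (no moves)
Bisimilarity quotient blocks:
  B0 = {u0, v0}
  B1 = {u2, v2}
  B2 = {u5, u6, v5, v6}
  B3 = {u4, u8, u9, v4, v8, v9}
  B4 = {u7, v7}
  B5 = {u3, v3}
  B6 = {u1, v1}
u0 ∈ B0, v0 ∈ B0 → same block

YES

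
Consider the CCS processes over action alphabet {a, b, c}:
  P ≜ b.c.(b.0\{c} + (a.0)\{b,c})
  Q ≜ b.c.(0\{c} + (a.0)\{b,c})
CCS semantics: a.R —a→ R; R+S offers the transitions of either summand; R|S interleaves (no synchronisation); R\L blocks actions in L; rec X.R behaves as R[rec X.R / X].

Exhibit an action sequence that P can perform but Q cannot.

bcb

Reachable graph of P (5 states):
  p0 = b.c.(b.0\{c} + (a.0)\{b,c}) | =b=> p1
  p1 = c.(b.0\{c} + (a.0)\{b,c}) | =c=> p2
  p2 = b.0\{c} + (a.0)\{b,c} | =a=> p3, =b=> p4
  p3 = 0\{b,c} | ∅
  p4 = 0\{c} | ∅
Reachable graph of Q (4 states):
  q0 = b.c.(0\{c} + (a.0)\{b,c}) | =b=> q1
  q1 = c.(0\{c} + (a.0)\{b,c}) | =c=> q2
  q2 = 0\{c} + (a.0)\{b,c} | =a=> q3
  q3 = 0\{b,c} | ∅
Trace ⟨bcb⟩ through P, begin at {p0}:
  [1] b ⇒ {p1}
  [2] c ⇒ {p2}
  [3] b ⇒ {p4}
  P completes σ.
Trace ⟨bcb⟩ through Q, begin at {q0}:
  [1] b ⇒ {q1}
  [2] c ⇒ {q2}
  [3] b ⇒ ∅ (Q stuck)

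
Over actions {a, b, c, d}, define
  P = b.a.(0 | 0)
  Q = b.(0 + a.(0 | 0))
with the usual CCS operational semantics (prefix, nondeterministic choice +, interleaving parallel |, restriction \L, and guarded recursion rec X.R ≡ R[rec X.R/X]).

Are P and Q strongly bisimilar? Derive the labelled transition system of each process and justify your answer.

Reachable graph of P (3 states):
  s0 = b.a.(0 | 0) has moves ··b··> s1
  s1 = a.(0 | 0) has moves ··a··> s2
  s2 = 0 | 0 has moves (no moves)
Reachable graph of Q (3 states):
  t0 = b.(0 + a.(0 | 0)) has moves ··b··> t1
  t1 = 0 + a.(0 | 0) has moves ··a··> t2
  t2 = 0 | 0 has moves (no moves)
Partition-refinement fixed point:
  B0 = {s0, t0}
  B1 = {s1, t1}
  B2 = {s2, t2}
s0 ∈ B0, t0 ∈ B0 → same block

bisimilar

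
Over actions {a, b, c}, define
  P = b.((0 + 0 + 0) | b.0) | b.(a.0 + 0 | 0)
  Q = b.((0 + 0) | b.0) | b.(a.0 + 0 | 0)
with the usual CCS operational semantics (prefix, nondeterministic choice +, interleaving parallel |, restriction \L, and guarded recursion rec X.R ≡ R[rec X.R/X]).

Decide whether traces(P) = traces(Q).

trace-equivalent

Reachable graph of P (9 states):
  s0 = b.((0 + 0 + 0) | b.0) | b.(a.0 + 0 | 0) | =b=> s1, =b=> s2
  s1 = (0 + 0 + 0) | b.0 | b.(a.0 + 0 | 0) | =b=> s3, =b=> s4
  s2 = b.((0 + 0 + 0) | b.0) | (a.0 + 0 | 0) | =a=> s5, =b=> s4
  s3 = (0 + 0 + 0) | 0 | b.(a.0 + 0 | 0) | =b=> s6
  s4 = (0 + 0 + 0) | b.0 | (a.0 + 0 | 0) | =a=> s7, =b=> s6
  s5 = b.((0 + 0 + 0) | b.0) | 0 | =b=> s7
  s6 = (0 + 0 + 0) | 0 | (a.0 + 0 | 0) | =a=> s8
  s7 = (0 + 0 + 0) | b.0 | 0 | =b=> s8
  s8 = (0 + 0 + 0) | 0 | 0 | ·
Reachable graph of Q (9 states):
  t0 = b.((0 + 0) | b.0) | b.(a.0 + 0 | 0) | =b=> t1, =b=> t2
  t1 = (0 + 0) | b.0 | b.(a.0 + 0 | 0) | =b=> t3, =b=> t4
  t2 = b.((0 + 0) | b.0) | (a.0 + 0 | 0) | =a=> t5, =b=> t4
  t3 = (0 + 0) | 0 | b.(a.0 + 0 | 0) | =b=> t6
  t4 = (0 + 0) | b.0 | (a.0 + 0 | 0) | =a=> t7, =b=> t6
  t5 = b.((0 + 0) | b.0) | 0 | =b=> t7
  t6 = (0 + 0) | 0 | (a.0 + 0 | 0) | =a=> t8
  t7 = (0 + 0) | b.0 | 0 | =b=> t8
  t8 = (0 + 0) | 0 | 0 | ·
Bisimilarity quotient blocks:
  B0 = {s0, t0}
  B1 = {s1, t1}
  B2 = {s3, t3}
  B3 = {s6, t6}
  B4 = {s8, t8}
  B5 = {s4, t4}
  B6 = {s7, t7}
  B7 = {s2, t2}
  B8 = {s5, t5}
s0 ∈ B0, t0 ∈ B0 → same block
Bisimilar ⇒ trace-equivalent.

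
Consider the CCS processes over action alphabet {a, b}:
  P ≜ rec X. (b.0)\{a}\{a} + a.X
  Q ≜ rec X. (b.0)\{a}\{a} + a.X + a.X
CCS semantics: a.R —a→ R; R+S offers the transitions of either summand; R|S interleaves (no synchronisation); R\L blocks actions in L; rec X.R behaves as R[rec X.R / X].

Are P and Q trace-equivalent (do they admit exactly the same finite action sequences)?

P's transition system — 2 states:
  m0 = rec X. (b.0)\{a}\{a} + a.X → ··a··> m0, ··b··> m1
  m1 = 0\{a}\{a} → ∅
Q's transition system — 2 states:
  n0 = rec X. (b.0)\{a}\{a} + a.X + a.X → ··a··> n0, ··b··> n1
  n1 = 0\{a}\{a} → ∅
Bisimilarity quotient blocks:
  B0 = {m0, n0}
  B1 = {m1, n1}
m0 ∈ B0, n0 ∈ B0 → same block
Bisimilar ⇒ trace-equivalent.

YES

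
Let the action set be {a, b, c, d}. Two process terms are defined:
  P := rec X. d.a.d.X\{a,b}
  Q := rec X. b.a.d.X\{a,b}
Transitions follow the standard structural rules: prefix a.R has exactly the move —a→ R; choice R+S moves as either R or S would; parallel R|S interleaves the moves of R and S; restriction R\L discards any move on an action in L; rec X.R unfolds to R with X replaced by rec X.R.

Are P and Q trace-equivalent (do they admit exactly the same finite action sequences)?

LTS(P): 5 reachable states
  s0 = rec X. d.a.d.X\{a,b} → —d→ s1
  s1 = a.d.(rec X. d.a.d.X\{a,b})\{a,b} → —a→ s2
  s2 = d.(rec X. d.a.d.X\{a,b})\{a,b} → —d→ s3
  s3 = (rec X. d.a.d.X\{a,b})\{a,b} → —d→ s4
  s4 = (a.d.(rec X. d.a.d.X\{a,b})\{a,b})\{a,b} → ∅
LTS(Q): 4 reachable states
  t0 = rec X. b.a.d.X\{a,b} → —b→ t1
  t1 = a.d.(rec X. b.a.d.X\{a,b})\{a,b} → —a→ t2
  t2 = d.(rec X. b.a.d.X\{a,b})\{a,b} → —d→ t3
  t3 = (rec X. b.a.d.X\{a,b})\{a,b} → ∅
Run σ = ⟨d⟩ on P: start {s0}
  [1] d ⇒ {s1}
  ✓ P
Run σ = ⟨d⟩ on Q: start {t0}
  [1] d ⇒ no successor for Q

trace-distinct — witness ⟨d⟩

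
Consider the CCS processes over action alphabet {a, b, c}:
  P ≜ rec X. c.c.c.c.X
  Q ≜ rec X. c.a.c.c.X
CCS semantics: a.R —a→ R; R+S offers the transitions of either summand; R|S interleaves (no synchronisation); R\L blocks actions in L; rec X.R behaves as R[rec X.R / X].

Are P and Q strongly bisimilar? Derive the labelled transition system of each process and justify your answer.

P's transition system — 4 states:
  s0 = rec X. c.c.c.c.X has moves —c→ s1
  s1 = c.c.c.(rec X. c.c.c.c.X) has moves —c→ s2
  s2 = c.c.(rec X. c.c.c.c.X) has moves —c→ s3
  s3 = c.(rec X. c.c.c.c.X) has moves —c→ s0
Q's transition system — 4 states:
  t0 = rec X. c.a.c.c.X has moves —c→ t1
  t1 = a.c.c.(rec X. c.a.c.c.X) has moves —a→ t2
  t2 = c.c.(rec X. c.a.c.c.X) has moves —c→ t3
  t3 = c.(rec X. c.a.c.c.X) has moves —c→ t0
Partition-refinement fixed point:
  B0 = {s0, s1, s2, s3}
  B1 = {t0}
  B2 = {t1}
  B3 = {t2}
  B4 = {t3}
s0 ∈ B0, t0 ∈ B1 → different blocks

NO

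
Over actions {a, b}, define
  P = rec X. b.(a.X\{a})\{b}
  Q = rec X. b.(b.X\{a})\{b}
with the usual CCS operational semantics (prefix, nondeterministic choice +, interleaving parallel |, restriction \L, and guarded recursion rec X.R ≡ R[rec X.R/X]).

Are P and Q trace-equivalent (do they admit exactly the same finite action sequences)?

trace-distinct — witness ⟨ba⟩

LTS(P): 3 reachable states
  p0 = rec X. b.(a.X\{a})\{b} | =b=> p1
  p1 = (a.(rec X. b.(a.X\{a})\{b})\{a})\{b} | =a=> p2
  p2 = (rec X. b.(a.X\{a})\{b})\{a}\{b} | ·
LTS(Q): 2 reachable states
  q0 = rec X. b.(b.X\{a})\{b} | =b=> q1
  q1 = (b.(rec X. b.(b.X\{a})\{b})\{a})\{b} | ·
Executing ba from P (initial set {p0}):
  step 1 (b): {p1}
  step 2 (a): {p2}
  ✓ P
Executing ba from Q (initial set {q0}):
  step 1 (b): {q1}
  step 2 (a): ∅ (Q stuck)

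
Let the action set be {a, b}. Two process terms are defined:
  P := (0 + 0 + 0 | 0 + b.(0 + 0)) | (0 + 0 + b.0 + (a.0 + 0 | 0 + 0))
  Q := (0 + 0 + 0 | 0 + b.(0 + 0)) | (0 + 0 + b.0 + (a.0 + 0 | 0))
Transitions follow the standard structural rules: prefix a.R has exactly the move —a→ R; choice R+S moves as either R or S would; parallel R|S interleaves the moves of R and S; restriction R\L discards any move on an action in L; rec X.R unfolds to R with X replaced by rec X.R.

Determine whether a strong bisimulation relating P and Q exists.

LTS(P): 4 reachable states
  m0 = (0 + 0 + 0 | 0 + b.(0 + 0)) | (0 + 0 + b.0 + (a.0 + 0 | 0 + 0)) | =a=> m1, =b=> m1, =b=> m2
  m1 = (0 + 0 + 0 | 0 + b.(0 + 0)) | 0 | =b=> m3
  m2 = (0 + 0) | (0 + 0 + b.0 + (a.0 + 0 | 0 + 0)) | =a=> m3, =b=> m3
  m3 = (0 + 0) | 0 | ·
LTS(Q): 4 reachable states
  n0 = (0 + 0 + 0 | 0 + b.(0 + 0)) | (0 + 0 + b.0 + (a.0 + 0 | 0)) | =a=> n1, =b=> n1, =b=> n2
  n1 = (0 + 0 + 0 | 0 + b.(0 + 0)) | 0 | =b=> n3
  n2 = (0 + 0) | (0 + 0 + b.0 + (a.0 + 0 | 0)) | =a=> n3, =b=> n3
  n3 = (0 + 0) | 0 | ·
Coarsest stable partition (strong bisimilarity classes):
  B0 = {m0, n0}
  B1 = {m2, n2}
  B2 = {m3, n3}
  B3 = {m1, n1}
m0 ∈ B0, n0 ∈ B0 → same block

bisimilar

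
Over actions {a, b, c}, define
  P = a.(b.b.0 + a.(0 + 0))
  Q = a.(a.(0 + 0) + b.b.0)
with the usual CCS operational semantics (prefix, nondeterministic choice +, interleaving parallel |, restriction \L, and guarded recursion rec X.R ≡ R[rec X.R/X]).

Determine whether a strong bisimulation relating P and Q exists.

Reachable graph of P (5 states):
  u0 = a.(b.b.0 + a.(0 + 0)) has moves -a-> u1
  u1 = b.b.0 + a.(0 + 0) has moves -a-> u2, -b-> u3
  u2 = 0 + 0 has moves (no moves)
  u3 = b.0 has moves -b-> u4
  u4 = 0 has moves (no moves)
Reachable graph of Q (5 states):
  v0 = a.(a.(0 + 0) + b.b.0) has moves -a-> v1
  v1 = a.(0 + 0) + b.b.0 has moves -a-> v2, -b-> v3
  v2 = 0 + 0 has moves (no moves)
  v3 = b.0 has moves -b-> v4
  v4 = 0 has moves (no moves)
Coarsest stable partition (strong bisimilarity classes):
  B0 = {u0, v0}
  B1 = {u1, v1}
  B2 = {u2, u4, v2, v4}
  B3 = {u3, v3}
u0 ∈ B0, v0 ∈ B0 → same block

YES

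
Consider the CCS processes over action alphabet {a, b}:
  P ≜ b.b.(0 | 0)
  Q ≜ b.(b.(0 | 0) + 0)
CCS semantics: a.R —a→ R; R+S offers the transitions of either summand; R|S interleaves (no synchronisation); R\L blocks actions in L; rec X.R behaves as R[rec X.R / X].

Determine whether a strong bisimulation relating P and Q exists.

P ~ Q

LTS(P): 3 reachable states
  p0 = b.b.(0 | 0) | =b=> p1
  p1 = b.(0 | 0) | =b=> p2
  p2 = 0 | 0 | ·
LTS(Q): 3 reachable states
  q0 = b.(b.(0 | 0) + 0) | =b=> q1
  q1 = b.(0 | 0) + 0 | =b=> q2
  q2 = 0 | 0 | ·
Partition-refinement fixed point:
  B0 = {p0, q0}
  B1 = {p1, q1}
  B2 = {p2, q2}
p0 ∈ B0, q0 ∈ B0 → same block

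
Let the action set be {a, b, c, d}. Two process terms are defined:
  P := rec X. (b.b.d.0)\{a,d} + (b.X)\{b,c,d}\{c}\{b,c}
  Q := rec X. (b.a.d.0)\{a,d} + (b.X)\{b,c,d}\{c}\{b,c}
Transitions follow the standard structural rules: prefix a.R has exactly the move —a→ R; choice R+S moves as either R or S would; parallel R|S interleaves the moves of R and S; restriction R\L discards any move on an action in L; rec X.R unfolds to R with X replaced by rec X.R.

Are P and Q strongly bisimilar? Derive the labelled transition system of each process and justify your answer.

P's transition system — 3 states:
  m0 = rec X. (b.b.d.0)\{a,d} + (b.X)\{b,c,d}\{c}\{b,c} ⊢ -b-> m1
  m1 = (b.d.0)\{a,d} ⊢ -b-> m2
  m2 = (d.0)\{a,d} ⊢ ·
Q's transition system — 2 states:
  n0 = rec X. (b.a.d.0)\{a,d} + (b.X)\{b,c,d}\{c}\{b,c} ⊢ -b-> n1
  n1 = (a.d.0)\{a,d} ⊢ ·
Partition-refinement fixed point:
  B0 = {m0}
  B1 = {m1, n0}
  B2 = {m2, n1}
m0 ∈ B0, n0 ∈ B1 → different blocks

P ≁ Q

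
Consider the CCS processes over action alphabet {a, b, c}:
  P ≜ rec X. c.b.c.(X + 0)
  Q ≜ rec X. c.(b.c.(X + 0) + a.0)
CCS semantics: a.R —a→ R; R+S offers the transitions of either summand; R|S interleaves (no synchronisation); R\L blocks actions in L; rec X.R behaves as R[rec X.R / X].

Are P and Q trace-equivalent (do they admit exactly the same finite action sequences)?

Reachable graph of P (4 states):
  p0 = rec X. c.b.c.(X + 0) :: --c--▸ p1
  p1 = b.c.((rec X. c.b.c.(X + 0)) + 0) :: --b--▸ p2
  p2 = c.((rec X. c.b.c.(X + 0)) + 0) :: --c--▸ p3
  p3 = (rec X. c.b.c.(X + 0)) + 0 :: --c--▸ p1
Reachable graph of Q (5 states):
  q0 = rec X. c.(b.c.(X + 0) + a.0) :: --c--▸ q1
  q1 = b.c.((rec X. c.(b.c.(X + 0) + a.0)) + 0) + a.0 :: --a--▸ q2, --b--▸ q3
  q2 = 0 :: ·
  q3 = c.((rec X. c.(b.c.(X + 0) + a.0)) + 0) :: --c--▸ q4
  q4 = (rec X. c.(b.c.(X + 0) + a.0)) + 0 :: --c--▸ q1
Run σ = ⟨ca⟩ on Q: start {q0}
  [1] c ⇒ {q1}
  [2] a ⇒ {q2}
  ✓ Q
Run σ = ⟨ca⟩ on P: start {p0}
  [1] c ⇒ {p1}
  [2] a ⇒ ∅ (P stuck)

traces(P) ≠ traces(Q) — witness ⟨ca⟩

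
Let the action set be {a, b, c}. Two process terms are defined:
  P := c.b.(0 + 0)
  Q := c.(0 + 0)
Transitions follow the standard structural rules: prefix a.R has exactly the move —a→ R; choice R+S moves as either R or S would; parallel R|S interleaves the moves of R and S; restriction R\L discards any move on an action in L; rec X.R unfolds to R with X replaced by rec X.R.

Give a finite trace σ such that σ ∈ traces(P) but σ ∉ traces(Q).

Reachable graph of P (3 states):
  s0 = c.b.(0 + 0) ⊢ -c-> s1
  s1 = b.(0 + 0) ⊢ -b-> s2
  s2 = 0 + 0 ⊢ stopped
Reachable graph of Q (2 states):
  t0 = c.(0 + 0) ⊢ -c-> t1
  t1 = 0 + 0 ⊢ stopped
Run σ = ⟨cb⟩ on P: start {s0}
  [1] c ⇒ {s1}
  [2] b ⇒ {s2}
  — P admits the full trace.
Run σ = ⟨cb⟩ on Q: start {t0}
  [1] c ⇒ {t1}
  [2] b ⇒ ∅  — Q cannot continue

cb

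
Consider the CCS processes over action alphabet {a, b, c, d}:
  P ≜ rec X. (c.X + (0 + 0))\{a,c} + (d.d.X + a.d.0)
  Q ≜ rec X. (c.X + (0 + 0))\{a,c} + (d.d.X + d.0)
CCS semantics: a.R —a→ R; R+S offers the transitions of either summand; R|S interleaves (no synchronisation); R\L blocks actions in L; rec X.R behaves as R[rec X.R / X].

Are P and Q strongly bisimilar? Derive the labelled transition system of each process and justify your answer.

P ≁ Q

Reachable graph of P (4 states):
  p0 = rec X. (c.X + (0 + 0))\{a,c} + (d.d.X + a.d.0) | ··a··> p1, ··d··> p2
  p1 = d.0 | ··d··> p3
  p2 = d.(rec X. (c.X + (0 + 0))\{a,c} + (d.d.X + a.d.0)) | ··d··> p0
  p3 = 0 | ·
Reachable graph of Q (3 states):
  q0 = rec X. (c.X + (0 + 0))\{a,c} + (d.d.X + d.0) | ··d··> q1, ··d··> q2
  q1 = 0 | ·
  q2 = d.(rec X. (c.X + (0 + 0))\{a,c} + (d.d.X + d.0)) | ··d··> q0
Partition-refinement fixed point:
  B0 = {p0}
  B1 = {p2}
  B2 = {p1}
  B3 = {p3, q1}
  B4 = {q0}
  B5 = {q2}
p0 ∈ B0, q0 ∈ B4 → different blocks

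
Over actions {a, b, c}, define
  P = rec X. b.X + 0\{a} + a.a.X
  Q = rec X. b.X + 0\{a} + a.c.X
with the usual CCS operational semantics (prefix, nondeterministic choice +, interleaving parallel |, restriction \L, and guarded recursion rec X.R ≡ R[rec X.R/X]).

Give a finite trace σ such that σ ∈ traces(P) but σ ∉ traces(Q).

LTS(P): 2 reachable states
  m0 = rec X. b.X + 0\{a} + a.a.X ⊢ —a→ m1, —b→ m0
  m1 = a.(rec X. b.X + 0\{a} + a.a.X) ⊢ —a→ m0
LTS(Q): 2 reachable states
  n0 = rec X. b.X + 0\{a} + a.c.X ⊢ —a→ n1, —b→ n0
  n1 = c.(rec X. b.X + 0\{a} + a.c.X) ⊢ —c→ n0
Run σ = ⟨aa⟩ on P: start {m0}
  [1] a ⇒ {m1}
  [2] a ⇒ {m0}
  P completes σ.
Run σ = ⟨aa⟩ on Q: start {n0}
  [1] a ⇒ {n1}
  [2] a ⇒ ∅  — Q cannot continue

aa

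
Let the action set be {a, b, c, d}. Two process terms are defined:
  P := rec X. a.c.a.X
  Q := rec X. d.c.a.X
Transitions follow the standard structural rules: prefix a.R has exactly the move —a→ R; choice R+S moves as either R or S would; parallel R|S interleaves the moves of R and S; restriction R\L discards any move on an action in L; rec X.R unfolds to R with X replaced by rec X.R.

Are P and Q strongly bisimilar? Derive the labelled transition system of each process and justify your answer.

LTS(P): 3 reachable states
  s0 = rec X. a.c.a.X :: =a=> s1
  s1 = c.a.(rec X. a.c.a.X) :: =c=> s2
  s2 = a.(rec X. a.c.a.X) :: =a=> s0
LTS(Q): 3 reachable states
  t0 = rec X. d.c.a.X :: =d=> t1
  t1 = c.a.(rec X. d.c.a.X) :: =c=> t2
  t2 = a.(rec X. d.c.a.X) :: =a=> t0
Partition-refinement fixed point:
  B0 = {s0}
  B1 = {s1}
  B2 = {s2}
  B3 = {t0}
  B4 = {t1}
  B5 = {t2}
s0 ∈ B0, t0 ∈ B3 → different blocks

NO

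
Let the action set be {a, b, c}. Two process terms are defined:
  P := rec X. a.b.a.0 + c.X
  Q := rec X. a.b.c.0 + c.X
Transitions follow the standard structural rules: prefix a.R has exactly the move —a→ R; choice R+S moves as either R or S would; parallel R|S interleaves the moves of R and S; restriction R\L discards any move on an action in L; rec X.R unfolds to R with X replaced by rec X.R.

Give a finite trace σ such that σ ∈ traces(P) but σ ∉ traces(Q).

LTS(P): 4 reachable states
  u0 = rec X. a.b.a.0 + c.X → --a--▸ u1, --c--▸ u0
  u1 = b.a.0 → --b--▸ u2
  u2 = a.0 → --a--▸ u3
  u3 = 0 → ·
LTS(Q): 4 reachable states
  v0 = rec X. a.b.c.0 + c.X → --a--▸ v1, --c--▸ v0
  v1 = b.c.0 → --b--▸ v2
  v2 = c.0 → --c--▸ v3
  v3 = 0 → ·
Executing aba from P (initial set {u0}):
  step 1 (a): {u1}
  step 2 (b): {u2}
  step 3 (a): {u3}
  — P admits the full trace.
Executing aba from Q (initial set {v0}):
  step 1 (a): {v1}
  step 2 (b): {v2}
  step 3 (a): ∅  — Q cannot continue

aba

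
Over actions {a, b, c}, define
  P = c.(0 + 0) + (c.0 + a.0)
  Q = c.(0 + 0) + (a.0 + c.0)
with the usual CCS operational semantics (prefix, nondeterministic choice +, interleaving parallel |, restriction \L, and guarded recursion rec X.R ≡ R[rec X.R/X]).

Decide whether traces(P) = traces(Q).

P's transition system — 3 states:
  u0 = c.(0 + 0) + (c.0 + a.0) has moves -a-> u1, -c-> u1, -c-> u2
  u1 = 0 has moves ∅
  u2 = 0 + 0 has moves ∅
Q's transition system — 3 states:
  v0 = c.(0 + 0) + (a.0 + c.0) has moves -a-> v1, -c-> v1, -c-> v2
  v1 = 0 has moves ∅
  v2 = 0 + 0 has moves ∅
Coarsest stable partition (strong bisimilarity classes):
  B0 = {u0, v0}
  B1 = {u1, u2, v1, v2}
u0 ∈ B0, v0 ∈ B0 → same block
Bisimilar ⇒ trace-equivalent.

trace-equivalent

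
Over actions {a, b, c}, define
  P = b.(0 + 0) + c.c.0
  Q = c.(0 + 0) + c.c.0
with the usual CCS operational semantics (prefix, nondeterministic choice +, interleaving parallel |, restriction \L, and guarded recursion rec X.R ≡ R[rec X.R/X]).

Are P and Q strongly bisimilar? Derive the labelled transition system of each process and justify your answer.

NO

P's transition system — 4 states:
  u0 = b.(0 + 0) + c.c.0 ⊢ —b→ u1, —c→ u2
  u1 = 0 + 0 ⊢ stopped
  u2 = c.0 ⊢ —c→ u3
  u3 = 0 ⊢ stopped
Q's transition system — 4 states:
  v0 = c.(0 + 0) + c.c.0 ⊢ —c→ v1, —c→ v2
  v1 = 0 + 0 ⊢ stopped
  v2 = c.0 ⊢ —c→ v3
  v3 = 0 ⊢ stopped
Coarsest stable partition (strong bisimilarity classes):
  B0 = {u0}
  B1 = {u2, v2}
  B2 = {u1, u3, v1, v3}
  B3 = {v0}
u0 ∈ B0, v0 ∈ B3 → different blocks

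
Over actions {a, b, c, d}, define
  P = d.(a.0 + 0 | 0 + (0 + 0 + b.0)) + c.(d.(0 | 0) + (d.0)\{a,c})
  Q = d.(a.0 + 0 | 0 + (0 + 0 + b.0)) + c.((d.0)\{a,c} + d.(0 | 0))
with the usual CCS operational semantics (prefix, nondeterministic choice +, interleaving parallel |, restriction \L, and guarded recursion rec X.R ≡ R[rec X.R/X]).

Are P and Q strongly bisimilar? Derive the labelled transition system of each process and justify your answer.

P ~ Q

LTS(P): 6 reachable states
  m0 = d.(a.0 + 0 | 0 + (0 + 0 + b.0)) + c.(d.(0 | 0) + (d.0)\{a,c}) :: -c-> m1, -d-> m2
  m1 = d.(0 | 0) + (d.0)\{a,c} :: -d-> m3, -d-> m4
  m2 = a.0 + 0 | 0 + (0 + 0 + b.0) :: -a-> m5, -b-> m5
  m3 = 0 | 0 :: deadlocked
  m4 = 0\{a,c} :: deadlocked
  m5 = 0 :: deadlocked
LTS(Q): 6 reachable states
  n0 = d.(a.0 + 0 | 0 + (0 + 0 + b.0)) + c.((d.0)\{a,c} + d.(0 | 0)) :: -c-> n1, -d-> n2
  n1 = (d.0)\{a,c} + d.(0 | 0) :: -d-> n3, -d-> n4
  n2 = a.0 + 0 | 0 + (0 + 0 + b.0) :: -a-> n5, -b-> n5
  n3 = 0 | 0 :: deadlocked
  n4 = 0\{a,c} :: deadlocked
  n5 = 0 :: deadlocked
Coarsest stable partition (strong bisimilarity classes):
  B0 = {m0, n0}
  B1 = {m1, n1}
  B2 = {m3, m4, m5, n3, n4, n5}
  B3 = {m2, n2}
m0 ∈ B0, n0 ∈ B0 → same block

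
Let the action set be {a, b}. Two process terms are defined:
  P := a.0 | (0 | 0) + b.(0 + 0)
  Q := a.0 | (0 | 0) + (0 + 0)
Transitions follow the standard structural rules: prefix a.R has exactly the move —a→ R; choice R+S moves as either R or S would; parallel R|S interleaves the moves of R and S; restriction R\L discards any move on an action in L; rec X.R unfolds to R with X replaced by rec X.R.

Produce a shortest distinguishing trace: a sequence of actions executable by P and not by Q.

b

LTS(P): 3 reachable states
  u0 = a.0 | (0 | 0) + b.(0 + 0) | —a→ u1, —b→ u2
  u1 = 0 | (0 | 0) | deadlocked
  u2 = 0 + 0 | deadlocked
LTS(Q): 2 reachable states
  v0 = a.0 | (0 | 0) + (0 + 0) | —a→ v1
  v1 = 0 | (0 | 0) | deadlocked
Run σ = ⟨b⟩ on P: start {u0}
  [1] b ⇒ {u2}
  P completes σ.
Run σ = ⟨b⟩ on Q: start {v0}
  [1] b ⇒ ∅ (Q stuck)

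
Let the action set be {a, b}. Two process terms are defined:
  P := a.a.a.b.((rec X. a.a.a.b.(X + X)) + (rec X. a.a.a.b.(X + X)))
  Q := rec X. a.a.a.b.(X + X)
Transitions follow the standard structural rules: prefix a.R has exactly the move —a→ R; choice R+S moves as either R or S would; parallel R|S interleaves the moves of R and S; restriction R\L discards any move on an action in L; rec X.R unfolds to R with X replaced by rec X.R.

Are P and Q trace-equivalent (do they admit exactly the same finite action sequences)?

Reachable graph of P (5 states):
  m0 = a.a.a.b.((rec X. a.a.a.b.(X + X)) + (rec X. a.a.a.b.(X + X))) ⊢ --a--▸ m1
  m1 = a.a.b.((rec X. a.a.a.b.(X + X)) + (rec X. a.a.a.b.(X + X))) ⊢ --a--▸ m2
  m2 = a.b.((rec X. a.a.a.b.(X + X)) + (rec X. a.a.a.b.(X + X))) ⊢ --a--▸ m3
  m3 = b.((rec X. a.a.a.b.(X + X)) + (rec X. a.a.a.b.(X + X))) ⊢ --b--▸ m4
  m4 = (rec X. a.a.a.b.(X + X)) + (rec X. a.a.a.b.(X + X)) ⊢ --a--▸ m1
Reachable graph of Q (5 states):
  n0 = rec X. a.a.a.b.(X + X) ⊢ --a--▸ n1
  n1 = a.a.b.((rec X. a.a.a.b.(X + X)) + (rec X. a.a.a.b.(X + X))) ⊢ --a--▸ n2
  n2 = a.b.((rec X. a.a.a.b.(X + X)) + (rec X. a.a.a.b.(X + X))) ⊢ --a--▸ n3
  n3 = b.((rec X. a.a.a.b.(X + X)) + (rec X. a.a.a.b.(X + X))) ⊢ --b--▸ n4
  n4 = (rec X. a.a.a.b.(X + X)) + (rec X. a.a.a.b.(X + X)) ⊢ --a--▸ n1
Coarsest stable partition (strong bisimilarity classes):
  B0 = {m0, m4, n0, n4}
  B1 = {m1, n1}
  B2 = {m2, n2}
  B3 = {m3, n3}
m0 ∈ B0, n0 ∈ B0 → same block
Bisimilar ⇒ trace-equivalent.

trace-equivalent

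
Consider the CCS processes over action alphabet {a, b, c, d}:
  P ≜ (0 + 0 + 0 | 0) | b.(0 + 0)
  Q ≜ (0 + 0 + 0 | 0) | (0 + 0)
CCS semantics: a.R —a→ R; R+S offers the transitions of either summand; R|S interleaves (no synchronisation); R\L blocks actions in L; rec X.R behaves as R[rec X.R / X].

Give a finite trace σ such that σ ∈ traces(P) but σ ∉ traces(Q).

b

LTS(P): 2 reachable states
  u0 = (0 + 0 + 0 | 0) | b.(0 + 0) → —b→ u1
  u1 = (0 + 0 + 0 | 0) | (0 + 0) → (no moves)
LTS(Q): 1 reachable states
  v0 = (0 + 0 + 0 | 0) | (0 + 0) → (no moves)
Run σ = ⟨b⟩ on P: start {u0}
  after b @ step 1: {u1}
  ✓ P
Run σ = ⟨b⟩ on Q: start {v0}
  after b @ step 1: ∅ (Q stuck)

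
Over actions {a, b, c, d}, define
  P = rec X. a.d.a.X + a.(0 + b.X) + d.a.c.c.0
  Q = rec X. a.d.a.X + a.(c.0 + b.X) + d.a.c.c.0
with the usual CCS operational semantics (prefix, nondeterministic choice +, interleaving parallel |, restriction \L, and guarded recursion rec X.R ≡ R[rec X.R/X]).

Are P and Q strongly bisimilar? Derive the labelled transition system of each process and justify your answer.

LTS(P): 8 reachable states
  m0 = rec X. a.d.a.X + a.(0 + b.X) + d.a.c.c.0 ⊢ =a=> m1, =a=> m2, =d=> m3
  m1 = 0 + b.(rec X. a.d.a.X + a.(0 + b.X) + d.a.c.c.0) ⊢ =b=> m0
  m2 = d.a.(rec X. a.d.a.X + a.(0 + b.X) + d.a.c.c.0) ⊢ =d=> m4
  m3 = a.c.c.0 ⊢ =a=> m5
  m4 = a.(rec X. a.d.a.X + a.(0 + b.X) + d.a.c.c.0) ⊢ =a=> m0
  m5 = c.c.0 ⊢ =c=> m6
  m6 = c.0 ⊢ =c=> m7
  m7 = 0 ⊢ ∅
LTS(Q): 8 reachable states
  n0 = rec X. a.d.a.X + a.(c.0 + b.X) + d.a.c.c.0 ⊢ =a=> n1, =a=> n2, =d=> n3
  n1 = c.0 + b.(rec X. a.d.a.X + a.(c.0 + b.X) + d.a.c.c.0) ⊢ =b=> n0, =c=> n4
  n2 = d.a.(rec X. a.d.a.X + a.(c.0 + b.X) + d.a.c.c.0) ⊢ =d=> n5
  n3 = a.c.c.0 ⊢ =a=> n6
  n4 = 0 ⊢ ∅
  n5 = a.(rec X. a.d.a.X + a.(c.0 + b.X) + d.a.c.c.0) ⊢ =a=> n0
  n6 = c.c.0 ⊢ =c=> n7
  n7 = c.0 ⊢ =c=> n4
Coarsest stable partition (strong bisimilarity classes):
  B0 = {m0}
  B1 = {m3, n3}
  B2 = {m5, n6}
  B3 = {m6, n7}
  B4 = {m7, n4}
  B5 = {m2}
  B6 = {m4}
  B7 = {m1}
  B8 = {n0}
  B9 = {n1}
  B10 = {n2}
  B11 = {n5}
m0 ∈ B0, n0 ∈ B8 → different blocks

not bisimilar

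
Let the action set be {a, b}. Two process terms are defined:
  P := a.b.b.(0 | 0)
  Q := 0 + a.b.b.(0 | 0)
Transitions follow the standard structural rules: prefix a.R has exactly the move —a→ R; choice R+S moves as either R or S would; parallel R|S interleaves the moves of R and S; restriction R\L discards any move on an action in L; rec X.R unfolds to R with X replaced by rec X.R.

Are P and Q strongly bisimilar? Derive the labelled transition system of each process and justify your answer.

Reachable graph of P (4 states):
  s0 = a.b.b.(0 | 0) ⊢ -a-> s1
  s1 = b.b.(0 | 0) ⊢ -b-> s2
  s2 = b.(0 | 0) ⊢ -b-> s3
  s3 = 0 | 0 ⊢ ·
Reachable graph of Q (4 states):
  t0 = 0 + a.b.b.(0 | 0) ⊢ -a-> t1
  t1 = b.b.(0 | 0) ⊢ -b-> t2
  t2 = b.(0 | 0) ⊢ -b-> t3
  t3 = 0 | 0 ⊢ ·
Bisimilarity quotient blocks:
  B0 = {s0, t0}
  B1 = {s1, t1}
  B2 = {s2, t2}
  B3 = {s3, t3}
s0 ∈ B0, t0 ∈ B0 → same block

bisimilar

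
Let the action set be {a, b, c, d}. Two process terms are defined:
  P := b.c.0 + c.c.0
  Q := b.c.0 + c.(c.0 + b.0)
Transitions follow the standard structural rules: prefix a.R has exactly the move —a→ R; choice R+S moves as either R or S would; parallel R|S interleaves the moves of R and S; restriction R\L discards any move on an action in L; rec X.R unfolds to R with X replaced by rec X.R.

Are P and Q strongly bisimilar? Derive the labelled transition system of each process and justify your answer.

P ≁ Q

LTS(P): 3 reachable states
  u0 = b.c.0 + c.c.0 has moves =b=> u1, =c=> u1
  u1 = c.0 has moves =c=> u2
  u2 = 0 has moves ·
LTS(Q): 4 reachable states
  v0 = b.c.0 + c.(c.0 + b.0) has moves =b=> v1, =c=> v2
  v1 = c.0 has moves =c=> v3
  v2 = c.0 + b.0 has moves =b=> v3, =c=> v3
  v3 = 0 has moves ·
Partition-refinement fixed point:
  B0 = {u0}
  B1 = {u1, v1}
  B2 = {u2, v3}
  B3 = {v0}
  B4 = {v2}
u0 ∈ B0, v0 ∈ B3 → different blocks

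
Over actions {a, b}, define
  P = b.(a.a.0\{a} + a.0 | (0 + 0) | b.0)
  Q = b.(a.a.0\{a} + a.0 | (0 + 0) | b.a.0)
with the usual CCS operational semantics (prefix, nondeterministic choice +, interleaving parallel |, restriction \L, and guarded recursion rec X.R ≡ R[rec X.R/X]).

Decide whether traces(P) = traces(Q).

trace-distinct — witness ⟨baba⟩

P's transition system — 7 states:
  m0 = b.(a.a.0\{a} + a.0 | (0 + 0) | b.0) :: ··b··> m1
  m1 = a.a.0\{a} + a.0 | (0 + 0) | b.0 :: ··a··> m2, ··a··> m3, ··b··> m4
  m2 = 0 | (0 + 0) | b.0 :: ··b··> m5
  m3 = a.0\{a} :: ··a··> m6
  m4 = a.0 | (0 + 0) | 0 :: ··a··> m5
  m5 = 0 | (0 + 0) | 0 :: stopped
  m6 = 0\{a} :: stopped
Q's transition system — 9 states:
  n0 = b.(a.a.0\{a} + a.0 | (0 + 0) | b.a.0) :: ··b··> n1
  n1 = a.a.0\{a} + a.0 | (0 + 0) | b.a.0 :: ··a··> n2, ··a··> n3, ··b··> n4
  n2 = 0 | (0 + 0) | b.a.0 :: ··b··> n5
  n3 = a.0\{a} :: ··a··> n6
  n4 = a.0 | (0 + 0) | a.0 :: ··a··> n5, ··a··> n7
  n5 = 0 | (0 + 0) | a.0 :: ··a··> n8
  n6 = 0\{a} :: stopped
  n7 = a.0 | (0 + 0) | 0 :: ··a··> n8
  n8 = 0 | (0 + 0) | 0 :: stopped
Trace ⟨baba⟩ through Q, begin at {n0}:
  [1] b ⇒ {n1}
  [2] a ⇒ {n2, n3}
  [3] b ⇒ {n5}
  [4] a ⇒ {n8}
  — Q admits the full trace.
Trace ⟨baba⟩ through P, begin at {m0}:
  [1] b ⇒ {m1}
  [2] a ⇒ {m2, m3}
  [3] b ⇒ {m5}
  [4] a ⇒ no successor for P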